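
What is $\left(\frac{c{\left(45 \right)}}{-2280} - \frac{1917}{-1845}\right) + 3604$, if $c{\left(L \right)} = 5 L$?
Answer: $\frac{112329941}{31160} \approx 3604.9$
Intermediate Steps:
$\left(\frac{c{\left(45 \right)}}{-2280} - \frac{1917}{-1845}\right) + 3604 = \left(\frac{5 \cdot 45}{-2280} - \frac{1917}{-1845}\right) + 3604 = \left(225 \left(- \frac{1}{2280}\right) - - \frac{213}{205}\right) + 3604 = \left(- \frac{15}{152} + \frac{213}{205}\right) + 3604 = \frac{29301}{31160} + 3604 = \frac{112329941}{31160}$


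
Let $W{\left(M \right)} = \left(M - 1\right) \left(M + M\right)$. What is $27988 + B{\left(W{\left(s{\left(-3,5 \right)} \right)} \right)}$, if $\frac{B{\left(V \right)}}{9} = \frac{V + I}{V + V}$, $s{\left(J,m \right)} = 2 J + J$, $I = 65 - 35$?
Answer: $\frac{111973}{4} \approx 27993.0$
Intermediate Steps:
$I = 30$ ($I = 65 - 35 = 30$)
$s{\left(J,m \right)} = 3 J$
$W{\left(M \right)} = 2 M \left(-1 + M\right)$ ($W{\left(M \right)} = \left(-1 + M\right) 2 M = 2 M \left(-1 + M\right)$)
$B{\left(V \right)} = \frac{9 \left(30 + V\right)}{2 V}$ ($B{\left(V \right)} = 9 \frac{V + 30}{V + V} = 9 \frac{30 + V}{2 V} = \frac{9 \left(30 + V\right)}{2 V}$)
$27988 + B{\left(W{\left(s{\left(-3,5 \right)} \right)} \right)} = 27988 + \left(\frac{9}{2} + \frac{135}{2 \cdot 3 \left(-3\right) \left(-1 + 3 \left(-3\right)\right)}\right) = 27988 + \left(\frac{9}{2} + \frac{135}{2 \left(-9\right) \left(-1 - 9\right)}\right) = 27988 + \left(\frac{9}{2} + \frac{135}{2 \left(-9\right) \left(-10\right)}\right) = 27988 + \left(\frac{9}{2} + \frac{135}{180}\right) = 27988 + \left(\frac{9}{2} + 135 \cdot \frac{1}{180}\right) = 27988 + \left(\frac{9}{2} + \frac{3}{4}\right) = 27988 + \frac{21}{4} = \frac{111973}{4}$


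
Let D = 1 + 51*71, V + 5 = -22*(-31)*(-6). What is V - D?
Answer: -7719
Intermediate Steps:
V = -4097 (V = -5 - 22*(-31)*(-6) = -5 + 682*(-6) = -5 - 4092 = -4097)
D = 3622 (D = 1 + 3621 = 3622)
V - D = -4097 - 1*3622 = -4097 - 3622 = -7719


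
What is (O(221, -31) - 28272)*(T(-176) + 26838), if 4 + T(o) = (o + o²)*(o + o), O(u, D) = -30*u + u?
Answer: 375066899646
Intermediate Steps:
O(u, D) = -29*u
T(o) = -4 + 2*o*(o + o²) (T(o) = -4 + (o + o²)*(o + o) = -4 + (o + o²)*(2*o) = -4 + 2*o*(o + o²))
(O(221, -31) - 28272)*(T(-176) + 26838) = (-29*221 - 28272)*((-4 + 2*(-176)² + 2*(-176)³) + 26838) = (-6409 - 28272)*((-4 + 2*30976 + 2*(-5451776)) + 26838) = -34681*((-4 + 61952 - 10903552) + 26838) = -34681*(-10841604 + 26838) = -34681*(-10814766) = 375066899646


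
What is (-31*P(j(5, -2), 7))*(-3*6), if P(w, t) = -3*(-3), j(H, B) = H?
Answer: 5022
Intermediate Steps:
P(w, t) = 9
(-31*P(j(5, -2), 7))*(-3*6) = (-31*9)*(-3*6) = -279*(-18) = 5022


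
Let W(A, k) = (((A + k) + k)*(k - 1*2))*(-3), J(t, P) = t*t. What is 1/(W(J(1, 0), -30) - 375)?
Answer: -1/6039 ≈ -0.00016559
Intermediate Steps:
J(t, P) = t**2
W(A, k) = -3*(-2 + k)*(A + 2*k) (W(A, k) = ((A + 2*k)*(k - 2))*(-3) = ((A + 2*k)*(-2 + k))*(-3) = ((-2 + k)*(A + 2*k))*(-3) = -3*(-2 + k)*(A + 2*k))
1/(W(J(1, 0), -30) - 375) = 1/((-6*(-30)**2 + 6*1**2 + 12*(-30) - 3*1**2*(-30)) - 375) = 1/((-6*900 + 6*1 - 360 - 3*1*(-30)) - 375) = 1/((-5400 + 6 - 360 + 90) - 375) = 1/(-5664 - 375) = 1/(-6039) = -1/6039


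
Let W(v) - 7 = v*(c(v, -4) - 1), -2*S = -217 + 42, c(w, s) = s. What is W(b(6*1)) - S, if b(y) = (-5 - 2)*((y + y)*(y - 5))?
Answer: 679/2 ≈ 339.50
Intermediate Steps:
S = 175/2 (S = -(-217 + 42)/2 = -½*(-175) = 175/2 ≈ 87.500)
b(y) = -14*y*(-5 + y) (b(y) = -7*2*y*(-5 + y) = -14*y*(-5 + y))
W(v) = 7 - 5*v (W(v) = 7 + v*(-4 - 1) = 7 + v*(-5) = 7 - 5*v)
W(b(6*1)) - S = (7 - 70*6*1*(5 - 6)) - 1*175/2 = (7 - 70*6*(5 - 1*6)) - 175/2 = (7 - 70*6*(5 - 6)) - 175/2 = (7 - 70*6*(-1)) - 175/2 = (7 - 5*(-84)) - 175/2 = (7 + 420) - 175/2 = 427 - 175/2 = 679/2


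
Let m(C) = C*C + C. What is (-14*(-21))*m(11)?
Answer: 38808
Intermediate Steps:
m(C) = C + C² (m(C) = C² + C = C + C²)
(-14*(-21))*m(11) = (-14*(-21))*(11*(1 + 11)) = 294*(11*12) = 294*132 = 38808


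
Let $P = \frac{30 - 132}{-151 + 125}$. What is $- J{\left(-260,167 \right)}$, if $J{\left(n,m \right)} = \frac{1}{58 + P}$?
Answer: $- \frac{13}{805} \approx -0.016149$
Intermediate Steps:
$P = \frac{51}{13}$ ($P = - \frac{102}{-26} = \left(-102\right) \left(- \frac{1}{26}\right) = \frac{51}{13} \approx 3.9231$)
$J{\left(n,m \right)} = \frac{13}{805}$ ($J{\left(n,m \right)} = \frac{1}{58 + \frac{51}{13}} = \frac{1}{\frac{805}{13}} = \frac{13}{805}$)
$- J{\left(-260,167 \right)} = \left(-1\right) \frac{13}{805} = - \frac{13}{805}$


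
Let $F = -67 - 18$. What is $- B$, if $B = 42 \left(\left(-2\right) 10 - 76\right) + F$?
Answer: $4117$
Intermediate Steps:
$F = -85$
$B = -4117$ ($B = 42 \left(\left(-2\right) 10 - 76\right) - 85 = 42 \left(-20 - 76\right) - 85 = 42 \left(-96\right) - 85 = -4032 - 85 = -4117$)
$- B = \left(-1\right) \left(-4117\right) = 4117$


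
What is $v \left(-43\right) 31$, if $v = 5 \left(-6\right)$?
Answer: $39990$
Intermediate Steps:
$v = -30$
$v \left(-43\right) 31 = \left(-30\right) \left(-43\right) 31 = 1290 \cdot 31 = 39990$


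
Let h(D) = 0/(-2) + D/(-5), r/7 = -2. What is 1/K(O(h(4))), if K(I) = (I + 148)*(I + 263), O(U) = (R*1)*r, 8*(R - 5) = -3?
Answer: 16/264069 ≈ 6.0590e-5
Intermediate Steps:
r = -14 (r = 7*(-2) = -14)
R = 37/8 (R = 5 + (1/8)*(-3) = 5 - 3/8 = 37/8 ≈ 4.6250)
h(D) = -D/5 (h(D) = 0*(-1/2) + D*(-1/5) = 0 - D/5 = -D/5)
O(U) = -259/4 (O(U) = ((37/8)*1)*(-14) = (37/8)*(-14) = -259/4)
K(I) = (148 + I)*(263 + I)
1/K(O(h(4))) = 1/(38924 + (-259/4)**2 + 411*(-259/4)) = 1/(38924 + 67081/16 - 106449/4) = 1/(264069/16) = 16/264069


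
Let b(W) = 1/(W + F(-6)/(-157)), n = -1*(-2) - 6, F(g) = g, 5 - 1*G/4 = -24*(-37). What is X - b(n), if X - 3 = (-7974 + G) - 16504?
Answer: -17420197/622 ≈ -28007.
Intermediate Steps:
G = -3532 (G = 20 - (-96)*(-37) = 20 - 4*888 = 20 - 3552 = -3532)
n = -4 (n = 2 - 6 = -4)
b(W) = 1/(6/157 + W) (b(W) = 1/(W - 6/(-157)) = 1/(W - 6*(-1/157)) = 1/(W + 6/157) = 1/(6/157 + W))
X = -28007 (X = 3 + ((-7974 - 3532) - 16504) = 3 + (-11506 - 16504) = 3 - 28010 = -28007)
X - b(n) = -28007 - 157/(6 + 157*(-4)) = -28007 - 157/(6 - 628) = -28007 - 157/(-622) = -28007 - 157*(-1)/622 = -28007 - 1*(-157/622) = -28007 + 157/622 = -17420197/622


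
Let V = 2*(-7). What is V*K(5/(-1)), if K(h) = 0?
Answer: 0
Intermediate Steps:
V = -14
V*K(5/(-1)) = -14*0 = 0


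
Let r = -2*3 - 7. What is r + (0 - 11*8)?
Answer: -101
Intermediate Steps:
r = -13 (r = -6 - 7 = -13)
r + (0 - 11*8) = -13 + (0 - 11*8) = -13 + (0 - 88) = -13 - 88 = -101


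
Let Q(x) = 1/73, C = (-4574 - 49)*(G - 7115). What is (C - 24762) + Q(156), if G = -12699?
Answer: 6685001281/73 ≈ 9.1575e+7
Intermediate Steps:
C = 91600122 (C = (-4574 - 49)*(-12699 - 7115) = -4623*(-19814) = 91600122)
Q(x) = 1/73
(C - 24762) + Q(156) = (91600122 - 24762) + 1/73 = 91575360 + 1/73 = 6685001281/73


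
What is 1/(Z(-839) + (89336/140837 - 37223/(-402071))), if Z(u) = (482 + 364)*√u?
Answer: 2330847036352376357489/1925491999293157731650532896245 - 2712747638890811607182334*I*√839/1925491999293157731650532896245 ≈ 1.2105e-9 - 4.0808e-5*I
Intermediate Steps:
Z(u) = 846*√u
1/(Z(-839) + (89336/140837 - 37223/(-402071))) = 1/(846*√(-839) + (89336/140837 - 37223/(-402071))) = 1/(846*(I*√839) + (89336*(1/140837) - 37223*(-1/402071))) = 1/(846*I*√839 + (89336/140837 + 37223/402071)) = 1/(846*I*√839 + 41161790507/56626473427) = 1/(41161790507/56626473427 + 846*I*√839)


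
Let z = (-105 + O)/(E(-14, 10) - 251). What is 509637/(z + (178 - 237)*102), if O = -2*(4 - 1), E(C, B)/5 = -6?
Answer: -47735999/563649 ≈ -84.691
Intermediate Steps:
E(C, B) = -30 (E(C, B) = 5*(-6) = -30)
O = -6 (O = -2*3 = -6)
z = 111/281 (z = (-105 - 6)/(-30 - 251) = -111/(-281) = -111*(-1/281) = 111/281 ≈ 0.39502)
509637/(z + (178 - 237)*102) = 509637/(111/281 + (178 - 237)*102) = 509637/(111/281 - 59*102) = 509637/(111/281 - 6018) = 509637/(-1690947/281) = 509637*(-281/1690947) = -47735999/563649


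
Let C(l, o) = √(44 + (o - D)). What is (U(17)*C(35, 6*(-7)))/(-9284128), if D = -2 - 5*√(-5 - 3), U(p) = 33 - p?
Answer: -√(4 + 10*I*√2)/580258 ≈ -5.2693e-6 - 3.9856e-6*I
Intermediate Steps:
D = -2 - 10*I*√2 ≈ -2.0 - 14.142*I
C(l, o) = √(46 + o + 10*I*√2) (C(l, o) = √(44 + (o - (-2 - 10*I*√2))) = √(44 + (o + (2 + 10*I*√2))) = √(44 + (2 + o + 10*I*√2)) = √(46 + o + 10*I*√2))
(U(17)*C(35, 6*(-7)))/(-9284128) = ((33 - 1*17)*√(46 + 6*(-7) + 10*I*√2))/(-9284128) = ((33 - 17)*√(46 - 42 + 10*I*√2))*(-1/9284128) = (16*√(4 + 10*I*√2))*(-1/9284128) = -√(4 + 10*I*√2)/580258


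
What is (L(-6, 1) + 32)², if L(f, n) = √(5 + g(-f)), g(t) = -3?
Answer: (32 + √2)² ≈ 1116.5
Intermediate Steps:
L(f, n) = √2 (L(f, n) = √(5 - 3) = √2)
(L(-6, 1) + 32)² = (√2 + 32)² = (32 + √2)²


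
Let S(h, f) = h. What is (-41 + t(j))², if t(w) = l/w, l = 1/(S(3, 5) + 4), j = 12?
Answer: 11854249/7056 ≈ 1680.0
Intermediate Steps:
l = ⅐ (l = 1/(3 + 4) = 1/7 = ⅐ ≈ 0.14286)
t(w) = 1/(7*w)
(-41 + t(j))² = (-41 + (⅐)/12)² = (-41 + (⅐)*(1/12))² = (-41 + 1/84)² = (-3443/84)² = 11854249/7056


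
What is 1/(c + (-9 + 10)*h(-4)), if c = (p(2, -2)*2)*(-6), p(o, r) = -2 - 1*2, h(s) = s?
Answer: 1/44 ≈ 0.022727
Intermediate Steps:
p(o, r) = -4 (p(o, r) = -2 - 2 = -4)
c = 48 (c = -4*2*(-6) = -8*(-6) = 48)
1/(c + (-9 + 10)*h(-4)) = 1/(48 + (-9 + 10)*(-4)) = 1/(48 + 1*(-4)) = 1/(48 - 4) = 1/44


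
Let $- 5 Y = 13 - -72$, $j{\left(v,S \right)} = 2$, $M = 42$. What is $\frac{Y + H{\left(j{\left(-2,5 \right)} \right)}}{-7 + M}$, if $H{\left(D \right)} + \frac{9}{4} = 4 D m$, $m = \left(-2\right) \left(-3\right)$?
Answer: $\frac{23}{28} \approx 0.82143$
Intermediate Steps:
$m = 6$
$Y = -17$ ($Y = - \frac{13 - -72}{5} = - \frac{13 + 72}{5} = \left(- \frac{1}{5}\right) 85 = -17$)
$H{\left(D \right)} = - \frac{9}{4} + 24 D$ ($H{\left(D \right)} = - \frac{9}{4} + 4 D 6 = - \frac{9}{4} + 24 D$)
$\frac{Y + H{\left(j{\left(-2,5 \right)} \right)}}{-7 + M} = \frac{-17 + \left(- \frac{9}{4} + 24 \cdot 2\right)}{-7 + 42} = \frac{-17 + \left(- \frac{9}{4} + 48\right)}{35} = \left(-17 + \frac{183}{4}\right) \frac{1}{35} = \frac{115}{4} \cdot \frac{1}{35} = \frac{23}{28}$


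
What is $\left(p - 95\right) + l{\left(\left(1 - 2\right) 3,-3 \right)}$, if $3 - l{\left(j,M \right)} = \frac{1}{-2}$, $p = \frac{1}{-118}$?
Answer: $- \frac{5399}{59} \approx -91.508$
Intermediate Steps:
$p = - \frac{1}{118} \approx -0.0084746$
$l{\left(j,M \right)} = \frac{7}{2}$ ($l{\left(j,M \right)} = 3 - \frac{1}{-2} = 3 - - \frac{1}{2} = 3 + \frac{1}{2} = \frac{7}{2}$)
$\left(p - 95\right) + l{\left(\left(1 - 2\right) 3,-3 \right)} = \left(- \frac{1}{118} - 95\right) + \frac{7}{2} = - \frac{11211}{118} + \frac{7}{2} = - \frac{5399}{59}$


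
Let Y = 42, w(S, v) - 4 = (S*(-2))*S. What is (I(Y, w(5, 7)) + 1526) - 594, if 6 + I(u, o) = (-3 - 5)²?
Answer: 990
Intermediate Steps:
w(S, v) = 4 - 2*S² (w(S, v) = 4 + (S*(-2))*S = 4 + (-2*S)*S = 4 - 2*S²)
I(u, o) = 58 (I(u, o) = -6 + (-3 - 5)² = -6 + (-8)² = -6 + 64 = 58)
(I(Y, w(5, 7)) + 1526) - 594 = (58 + 1526) - 594 = 1584 - 594 = 990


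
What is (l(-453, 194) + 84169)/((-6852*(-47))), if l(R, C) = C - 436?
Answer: 83927/322044 ≈ 0.26061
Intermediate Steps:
l(R, C) = -436 + C
(l(-453, 194) + 84169)/((-6852*(-47))) = ((-436 + 194) + 84169)/((-6852*(-47))) = (-242 + 84169)/322044 = 83927*(1/322044) = 83927/322044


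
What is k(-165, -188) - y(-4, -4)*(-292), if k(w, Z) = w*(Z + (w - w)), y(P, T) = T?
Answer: 29852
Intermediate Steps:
k(w, Z) = Z*w (k(w, Z) = w*(Z + 0) = w*Z = Z*w)
k(-165, -188) - y(-4, -4)*(-292) = -188*(-165) - (-4)*(-292) = 31020 - 1*1168 = 31020 - 1168 = 29852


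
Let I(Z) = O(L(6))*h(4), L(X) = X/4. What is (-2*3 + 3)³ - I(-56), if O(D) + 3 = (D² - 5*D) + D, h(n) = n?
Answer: 0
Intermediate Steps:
L(X) = X/4 (L(X) = X*(¼) = X/4)
O(D) = -3 + D² - 4*D (O(D) = -3 + ((D² - 5*D) + D) = -3 + (D² - 4*D) = -3 + D² - 4*D)
I(Z) = -27 (I(Z) = (-3 + ((¼)*6)² - 6)*4 = (-3 + (3/2)² - 4*3/2)*4 = (-3 + 9/4 - 6)*4 = -27/4*4 = -27)
(-2*3 + 3)³ - I(-56) = (-2*3 + 3)³ - 1*(-27) = (-6 + 3)³ + 27 = (-3)³ + 27 = -27 + 27 = 0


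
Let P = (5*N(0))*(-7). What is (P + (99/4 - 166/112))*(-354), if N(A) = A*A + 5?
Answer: 1503969/28 ≈ 53713.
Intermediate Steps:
N(A) = 5 + A² (N(A) = A² + 5 = 5 + A²)
P = -175 (P = (5*(5 + 0²))*(-7) = (5*(5 + 0))*(-7) = (5*5)*(-7) = 25*(-7) = -175)
(P + (99/4 - 166/112))*(-354) = (-175 + (99/4 - 166/112))*(-354) = (-175 + (99*(¼) - 166*1/112))*(-354) = (-175 + (99/4 - 83/56))*(-354) = (-175 + 1303/56)*(-354) = -8497/56*(-354) = 1503969/28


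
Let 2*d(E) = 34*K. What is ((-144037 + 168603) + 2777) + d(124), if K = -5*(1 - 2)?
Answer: 27428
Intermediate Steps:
K = 5 (K = -5*(-1) = 5)
d(E) = 85 (d(E) = (34*5)/2 = (1/2)*170 = 85)
((-144037 + 168603) + 2777) + d(124) = ((-144037 + 168603) + 2777) + 85 = (24566 + 2777) + 85 = 27343 + 85 = 27428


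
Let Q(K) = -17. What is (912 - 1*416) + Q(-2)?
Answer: 479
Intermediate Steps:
(912 - 1*416) + Q(-2) = (912 - 1*416) - 17 = (912 - 416) - 17 = 496 - 17 = 479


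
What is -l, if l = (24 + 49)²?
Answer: -5329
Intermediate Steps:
l = 5329 (l = 73² = 5329)
-l = -1*5329 = -5329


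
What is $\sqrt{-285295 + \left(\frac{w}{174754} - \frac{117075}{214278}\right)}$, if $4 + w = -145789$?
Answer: $\frac{8 i \sqrt{43407344168638498756958}}{3120494801} \approx 534.13 i$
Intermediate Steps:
$w = -145793$ ($w = -4 - 145789 = -145793$)
$\sqrt{-285295 + \left(\frac{w}{174754} - \frac{117075}{214278}\right)} = \sqrt{-285295 - \left(\frac{39025}{71426} + \frac{145793}{174754}\right)} = \sqrt{-285295 - \frac{4308296417}{3120494801}} = \sqrt{- \frac{890265872547712}{3120494801}} = \frac{8 i \sqrt{43407344168638498756958}}{3120494801}$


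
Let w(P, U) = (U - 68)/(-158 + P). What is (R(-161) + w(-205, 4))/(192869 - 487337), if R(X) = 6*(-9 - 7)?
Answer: 8696/26722971 ≈ 0.00032541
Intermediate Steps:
w(P, U) = (-68 + U)/(-158 + P)
R(X) = -96 (R(X) = 6*(-16) = -96)
(R(-161) + w(-205, 4))/(192869 - 487337) = (-96 + (-68 + 4)/(-158 - 205))/(192869 - 487337) = (-96 - 64/(-363))/(-294468) = (-96 - 1/363*(-64))*(-1/294468) = (-96 + 64/363)*(-1/294468) = -34784/363*(-1/294468) = 8696/26722971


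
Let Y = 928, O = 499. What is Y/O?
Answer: 928/499 ≈ 1.8597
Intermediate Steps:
Y/O = 928/499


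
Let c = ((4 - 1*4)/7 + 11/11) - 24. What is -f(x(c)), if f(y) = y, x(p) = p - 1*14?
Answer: 37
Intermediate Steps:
c = -23 (c = ((4 - 4)*(1/7) + 11*(1/11)) - 24 = (0*(1/7) + 1) - 24 = (0 + 1) - 24 = 1 - 24 = -23)
x(p) = -14 + p (x(p) = p - 14 = -14 + p)
-f(x(c)) = -(-14 - 23) = -1*(-37) = 37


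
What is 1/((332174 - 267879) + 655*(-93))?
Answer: 1/3380 ≈ 0.00029586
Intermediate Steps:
1/((332174 - 267879) + 655*(-93)) = 1/(64295 - 60915) = 1/3380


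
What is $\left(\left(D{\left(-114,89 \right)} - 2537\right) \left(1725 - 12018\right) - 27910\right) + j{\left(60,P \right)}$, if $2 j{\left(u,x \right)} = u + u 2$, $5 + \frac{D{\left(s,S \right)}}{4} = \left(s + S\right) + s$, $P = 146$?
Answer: $32014289$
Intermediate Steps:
$D{\left(s,S \right)} = -20 + 4 S + 8 s$ ($D{\left(s,S \right)} = -20 + 4 \left(\left(s + S\right) + s\right) = -20 + 4 \left(\left(S + s\right) + s\right) = -20 + 4 \left(S + 2 s\right) = -20 + \left(4 S + 8 s\right) = -20 + 4 S + 8 s$)
$j{\left(u,x \right)} = \frac{3 u}{2}$ ($j{\left(u,x \right)} = \frac{u + u 2}{2} = \frac{u + 2 u}{2} = \frac{3 u}{2}$)
$\left(\left(D{\left(-114,89 \right)} - 2537\right) \left(1725 - 12018\right) - 27910\right) + j{\left(60,P \right)} = \left(\left(\left(-20 + 4 \cdot 89 + 8 \left(-114\right)\right) - 2537\right) \left(1725 - 12018\right) - 27910\right) + \frac{3}{2} \cdot 60 = \left(\left(\left(-20 + 356 - 912\right) - 2537\right) \left(-10293\right) - 27910\right) + 90 = \left(\left(-576 - 2537\right) \left(-10293\right) - 27910\right) + 90 = \left(\left(-3113\right) \left(-10293\right) - 27910\right) + 90 = \left(32042109 - 27910\right) + 90 = 32014199 + 90 = 32014289$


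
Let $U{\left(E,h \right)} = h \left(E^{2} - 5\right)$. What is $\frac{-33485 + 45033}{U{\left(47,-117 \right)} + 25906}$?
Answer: $- \frac{5774}{115981} \approx -0.049784$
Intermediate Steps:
$U{\left(E,h \right)} = h \left(-5 + E^{2}\right)$
$\frac{-33485 + 45033}{U{\left(47,-117 \right)} + 25906} = \frac{-33485 + 45033}{- 117 \left(-5 + 47^{2}\right) + 25906} = \frac{11548}{- 117 \left(-5 + 2209\right) + 25906} = \frac{11548}{\left(-117\right) 2204 + 25906} = \frac{11548}{-257868 + 25906} = \frac{11548}{-231962} = 11548 \left(- \frac{1}{231962}\right) = - \frac{5774}{115981}$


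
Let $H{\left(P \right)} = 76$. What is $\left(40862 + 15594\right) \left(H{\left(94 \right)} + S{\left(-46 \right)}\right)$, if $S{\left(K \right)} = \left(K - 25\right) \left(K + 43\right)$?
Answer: $16315784$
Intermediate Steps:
$S{\left(K \right)} = \left(-25 + K\right) \left(43 + K\right)$
$\left(40862 + 15594\right) \left(H{\left(94 \right)} + S{\left(-46 \right)}\right) = \left(40862 + 15594\right) \left(76 + \left(-1075 + \left(-46\right)^{2} + 18 \left(-46\right)\right)\right) = 56456 \left(76 - -213\right) = 56456 \left(76 + 213\right) = 56456 \cdot 289 = 16315784$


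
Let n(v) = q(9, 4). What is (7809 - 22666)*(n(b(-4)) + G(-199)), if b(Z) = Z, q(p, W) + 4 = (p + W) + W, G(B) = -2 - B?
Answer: -3119970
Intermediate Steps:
q(p, W) = -4 + p + 2*W (q(p, W) = -4 + ((p + W) + W) = -4 + ((W + p) + W) = -4 + (p + 2*W) = -4 + p + 2*W)
n(v) = 13 (n(v) = -4 + 9 + 2*4 = -4 + 9 + 8 = 13)
(7809 - 22666)*(n(b(-4)) + G(-199)) = (7809 - 22666)*(13 + (-2 - 1*(-199))) = -14857*(13 + (-2 + 199)) = -14857*(13 + 197) = -14857*210 = -3119970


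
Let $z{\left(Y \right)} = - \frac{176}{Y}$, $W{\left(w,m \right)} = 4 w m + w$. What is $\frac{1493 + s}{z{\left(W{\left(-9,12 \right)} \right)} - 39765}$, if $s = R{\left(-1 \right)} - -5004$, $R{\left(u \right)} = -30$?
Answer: $- \frac{2851947}{17536189} \approx -0.16263$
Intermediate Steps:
$W{\left(w,m \right)} = w + 4 m w$ ($W{\left(w,m \right)} = 4 m w + w = w + 4 m w$)
$s = 4974$ ($s = -30 - -5004 = -30 + 5004 = 4974$)
$\frac{1493 + s}{z{\left(W{\left(-9,12 \right)} \right)} - 39765} = \frac{1493 + 4974}{- \frac{176}{\left(-9\right) \left(1 + 4 \cdot 12\right)} - 39765} = \frac{6467}{- \frac{176}{\left(-9\right) \left(1 + 48\right)} - 39765} = \frac{6467}{- \frac{176}{\left(-9\right) 49} - 39765} = \frac{6467}{- \frac{176}{-441} - 39765} = \frac{6467}{\left(-176\right) \left(- \frac{1}{441}\right) - 39765} = \frac{6467}{\frac{176}{441} - 39765} = \frac{6467}{- \frac{17536189}{441}} = 6467 \left(- \frac{441}{17536189}\right) = - \frac{2851947}{17536189}$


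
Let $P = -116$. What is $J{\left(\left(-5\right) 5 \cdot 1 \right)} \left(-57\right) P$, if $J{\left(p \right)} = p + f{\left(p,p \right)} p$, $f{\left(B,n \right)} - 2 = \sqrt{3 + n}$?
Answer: $-495900 - 165300 i \sqrt{22} \approx -4.959 \cdot 10^{5} - 7.7533 \cdot 10^{5} i$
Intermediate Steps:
$f{\left(B,n \right)} = 2 + \sqrt{3 + n}$
$J{\left(p \right)} = p + p \left(2 + \sqrt{3 + p}\right)$ ($J{\left(p \right)} = p + \left(2 + \sqrt{3 + p}\right) p = p + p \left(2 + \sqrt{3 + p}\right)$)
$J{\left(\left(-5\right) 5 \cdot 1 \right)} \left(-57\right) P = \left(-5\right) 5 \cdot 1 \left(3 + \sqrt{3 + \left(-5\right) 5 \cdot 1}\right) \left(-57\right) \left(-116\right) = \left(-25\right) 1 \left(3 + \sqrt{3 - 25}\right) \left(-57\right) \left(-116\right) = - 25 \left(3 + \sqrt{3 - 25}\right) \left(-57\right) \left(-116\right) = - 25 \left(3 + \sqrt{-22}\right) \left(-57\right) \left(-116\right) = - 25 \left(3 + i \sqrt{22}\right) \left(-57\right) \left(-116\right) = \left(-75 - 25 i \sqrt{22}\right) \left(-57\right) \left(-116\right) = \left(4275 + 1425 i \sqrt{22}\right) \left(-116\right) = -495900 - 165300 i \sqrt{22}$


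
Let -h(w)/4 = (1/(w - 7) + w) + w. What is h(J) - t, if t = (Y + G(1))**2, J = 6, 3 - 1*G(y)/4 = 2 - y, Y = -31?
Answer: -573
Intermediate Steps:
G(y) = 4 + 4*y (G(y) = 12 - 4*(2 - y) = 12 + (-8 + 4*y) = 4 + 4*y)
h(w) = -8*w - 4/(-7 + w) (h(w) = -4*((1/(w - 7) + w) + w) = -4*((1/(-7 + w) + w) + w) = -4*((w + 1/(-7 + w)) + w) = -4*(1/(-7 + w) + 2*w) = -8*w - 4/(-7 + w))
t = 529 (t = (-31 + (4 + 4*1))**2 = (-31 + (4 + 4))**2 = (-31 + 8)**2 = (-23)**2 = 529)
h(J) - t = 4*(-1 - 2*6**2 + 14*6)/(-7 + 6) - 1*529 = 4*(-1 - 2*36 + 84)/(-1) - 529 = 4*(-1)*(-1 - 72 + 84) - 529 = 4*(-1)*11 - 529 = -44 - 529 = -573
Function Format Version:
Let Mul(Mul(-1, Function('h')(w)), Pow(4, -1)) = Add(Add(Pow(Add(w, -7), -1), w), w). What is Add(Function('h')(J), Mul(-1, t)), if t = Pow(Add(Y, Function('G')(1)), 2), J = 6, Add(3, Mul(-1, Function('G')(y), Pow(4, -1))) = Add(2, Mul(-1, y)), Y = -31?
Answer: -573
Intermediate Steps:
Function('G')(y) = Add(4, Mul(4, y)) (Function('G')(y) = Add(12, Mul(-4, Add(2, Mul(-1, y)))) = Add(12, Add(-8, Mul(4, y))) = Add(4, Mul(4, y)))
Function('h')(w) = Add(Mul(-8, w), Mul(-4, Pow(Add(-7, w), -1))) (Function('h')(w) = Mul(-4, Add(Add(Pow(Add(w, -7), -1), w), w)) = Mul(-4, Add(Add(Pow(Add(-7, w), -1), w), w)) = Mul(-4, Add(Add(w, Pow(Add(-7, w), -1)), w)) = Mul(-4, Add(Pow(Add(-7, w), -1), Mul(2, w))) = Add(Mul(-8, w), Mul(-4, Pow(Add(-7, w), -1))))
t = 529 (t = Pow(Add(-31, Add(4, Mul(4, 1))), 2) = Pow(Add(-31, Add(4, 4)), 2) = Pow(Add(-31, 8), 2) = Pow(-23, 2) = 529)
Add(Function('h')(J), Mul(-1, t)) = Add(Mul(4, Pow(Add(-7, 6), -1), Add(-1, Mul(-2, Pow(6, 2)), Mul(14, 6))), Mul(-1, 529)) = Add(Mul(4, Pow(-1, -1), Add(-1, Mul(-2, 36), 84)), -529) = Add(Mul(4, -1, Add(-1, -72, 84)), -529) = Add(Mul(4, -1, 11), -529) = Add(-44, -529) = -573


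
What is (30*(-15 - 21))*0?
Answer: 0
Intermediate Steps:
(30*(-15 - 21))*0 = (30*(-36))*0 = -1080*0 = 0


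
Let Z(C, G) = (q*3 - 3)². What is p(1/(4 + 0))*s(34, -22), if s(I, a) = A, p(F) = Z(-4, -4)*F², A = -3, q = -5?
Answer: -243/4 ≈ -60.750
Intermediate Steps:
Z(C, G) = 324 (Z(C, G) = (-5*3 - 3)² = (-15 - 3)² = (-18)² = 324)
p(F) = 324*F²
s(I, a) = -3
p(1/(4 + 0))*s(34, -22) = (324*(1/(4 + 0))²)*(-3) = (324*(1/4)²)*(-3) = (324*(¼)²)*(-3) = (324*(1/16))*(-3) = (81/4)*(-3) = -243/4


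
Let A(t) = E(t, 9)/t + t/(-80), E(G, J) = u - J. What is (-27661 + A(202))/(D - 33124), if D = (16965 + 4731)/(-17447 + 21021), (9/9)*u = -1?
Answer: 199716622867/239094229600 ≈ 0.83531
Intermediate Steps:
u = -1
E(G, J) = -1 - J
A(t) = -10/t - t/80 (A(t) = (-1 - 1*9)/t + t/(-80) = (-1 - 9)/t + t*(-1/80) = -10/t - t/80)
D = 10848/1787 (D = 21696/3574 = 21696*(1/3574) = 10848/1787 ≈ 6.0705)
(-27661 + A(202))/(D - 33124) = (-27661 + (-10/202 - 1/80*202))/(10848/1787 - 33124) = (-27661 + (-10*1/202 - 101/40))/(-59181740/1787) = (-27661 + (-5/101 - 101/40))*(-1787/59181740) = (-27661 - 10401/4040)*(-1787/59181740) = -111760841/4040*(-1787/59181740) = 199716622867/239094229600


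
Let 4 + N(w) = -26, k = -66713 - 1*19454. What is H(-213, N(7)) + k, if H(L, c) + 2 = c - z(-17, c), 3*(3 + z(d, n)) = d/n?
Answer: -7757657/90 ≈ -86196.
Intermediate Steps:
z(d, n) = -3 + d/(3*n) (z(d, n) = -3 + (d/n)/3 = -3 + d/(3*n))
k = -86167 (k = -66713 - 19454 = -86167)
N(w) = -30 (N(w) = -4 - 26 = -30)
H(L, c) = 1 + c + 17/(3*c) (H(L, c) = -2 + (c - (-3 + (⅓)*(-17)/c)) = -2 + (c - (-3 - 17/(3*c))) = -2 + (c + (3 + 17/(3*c))) = -2 + (3 + c + 17/(3*c)) = 1 + c + 17/(3*c))
H(-213, N(7)) + k = (1 - 30 + (17/3)/(-30)) - 86167 = (1 - 30 + (17/3)*(-1/30)) - 86167 = (1 - 30 - 17/90) - 86167 = -2627/90 - 86167 = -7757657/90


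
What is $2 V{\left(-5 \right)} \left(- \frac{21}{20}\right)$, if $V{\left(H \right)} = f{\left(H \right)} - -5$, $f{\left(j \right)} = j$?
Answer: $0$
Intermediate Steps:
$V{\left(H \right)} = 5 + H$ ($V{\left(H \right)} = H - -5 = H + 5 = 5 + H$)
$2 V{\left(-5 \right)} \left(- \frac{21}{20}\right) = 2 \left(5 - 5\right) \left(- \frac{21}{20}\right) = 2 \cdot 0 \left(\left(-21\right) \frac{1}{20}\right) = 0 \left(- \frac{21}{20}\right) = 0$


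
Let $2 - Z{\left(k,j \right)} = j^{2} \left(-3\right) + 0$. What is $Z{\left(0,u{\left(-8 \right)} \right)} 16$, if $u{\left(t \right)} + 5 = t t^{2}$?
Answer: $12829904$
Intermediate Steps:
$u{\left(t \right)} = -5 + t^{3}$ ($u{\left(t \right)} = -5 + t t^{2} = -5 + t^{3}$)
$Z{\left(k,j \right)} = 2 + 3 j^{2}$ ($Z{\left(k,j \right)} = 2 - \left(j^{2} \left(-3\right) + 0\right) = 2 - \left(- 3 j^{2} + 0\right) = 2 - - 3 j^{2} = 2 + 3 j^{2}$)
$Z{\left(0,u{\left(-8 \right)} \right)} 16 = \left(2 + 3 \left(-5 + \left(-8\right)^{3}\right)^{2}\right) 16 = \left(2 + 3 \left(-5 - 512\right)^{2}\right) 16 = \left(2 + 3 \left(-517\right)^{2}\right) 16 = \left(2 + 3 \cdot 267289\right) 16 = \left(2 + 801867\right) 16 = 801869 \cdot 16 = 12829904$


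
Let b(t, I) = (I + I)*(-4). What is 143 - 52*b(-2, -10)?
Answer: -4017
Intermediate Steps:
b(t, I) = -8*I (b(t, I) = (2*I)*(-4) = -8*I)
143 - 52*b(-2, -10) = 143 - (-416)*(-10) = 143 - 52*80 = 143 - 4160 = -4017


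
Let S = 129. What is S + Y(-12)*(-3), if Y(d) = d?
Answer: 165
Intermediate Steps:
S + Y(-12)*(-3) = 129 - 12*(-3) = 129 + 36 = 165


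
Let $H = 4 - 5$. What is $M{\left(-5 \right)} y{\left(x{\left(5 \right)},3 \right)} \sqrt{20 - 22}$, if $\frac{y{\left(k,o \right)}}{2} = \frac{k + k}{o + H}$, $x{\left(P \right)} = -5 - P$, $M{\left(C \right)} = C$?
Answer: $100 i \sqrt{2} \approx 141.42 i$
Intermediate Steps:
$H = -1$ ($H = 4 - 5 = -1$)
$y{\left(k,o \right)} = \frac{4 k}{-1 + o}$ ($y{\left(k,o \right)} = 2 \frac{k + k}{o - 1} = 2 \frac{2 k}{-1 + o} = \frac{4 k}{-1 + o}$)
$M{\left(-5 \right)} y{\left(x{\left(5 \right)},3 \right)} \sqrt{20 - 22} = - 5 \frac{4 \left(-5 - 5\right)}{-1 + 3} \sqrt{20 - 22} = - 5 \frac{4 \left(-5 - 5\right)}{2} \sqrt{-2} = - 5 \cdot 4 \left(-10\right) \frac{1}{2} i \sqrt{2} = \left(-5\right) \left(-20\right) i \sqrt{2} = 100 i \sqrt{2}$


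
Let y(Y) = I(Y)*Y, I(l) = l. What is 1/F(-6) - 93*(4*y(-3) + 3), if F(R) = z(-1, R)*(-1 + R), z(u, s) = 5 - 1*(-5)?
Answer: -253891/70 ≈ -3627.0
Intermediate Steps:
z(u, s) = 10 (z(u, s) = 5 + 5 = 10)
y(Y) = Y**2 (y(Y) = Y*Y = Y**2)
F(R) = -10 + 10*R (F(R) = 10*(-1 + R) = -10 + 10*R)
1/F(-6) - 93*(4*y(-3) + 3) = 1/(-10 + 10*(-6)) - 93*(4*(-3)**2 + 3) = 1/(-10 - 60) - 93*(4*9 + 3) = 1/(-70) - 93*(36 + 3) = -1/70 - 93*39 = -1/70 - 3627 = -253891/70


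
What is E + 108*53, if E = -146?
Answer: 5578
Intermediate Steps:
E + 108*53 = -146 + 108*53 = -146 + 5724 = 5578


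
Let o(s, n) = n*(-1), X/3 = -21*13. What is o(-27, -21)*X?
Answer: -17199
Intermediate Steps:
X = -819 (X = 3*(-21*13) = 3*(-273) = -819)
o(s, n) = -n
o(-27, -21)*X = -1*(-21)*(-819) = 21*(-819) = -17199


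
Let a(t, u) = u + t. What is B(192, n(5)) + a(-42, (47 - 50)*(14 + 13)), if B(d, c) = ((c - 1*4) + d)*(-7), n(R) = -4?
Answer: -1411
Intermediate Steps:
B(d, c) = 28 - 7*c - 7*d (B(d, c) = ((c - 4) + d)*(-7) = ((-4 + c) + d)*(-7) = (-4 + c + d)*(-7) = 28 - 7*c - 7*d)
a(t, u) = t + u
B(192, n(5)) + a(-42, (47 - 50)*(14 + 13)) = (28 - 7*(-4) - 7*192) + (-42 + (47 - 50)*(14 + 13)) = (28 + 28 - 1344) + (-42 - 3*27) = -1288 + (-42 - 81) = -1288 - 123 = -1411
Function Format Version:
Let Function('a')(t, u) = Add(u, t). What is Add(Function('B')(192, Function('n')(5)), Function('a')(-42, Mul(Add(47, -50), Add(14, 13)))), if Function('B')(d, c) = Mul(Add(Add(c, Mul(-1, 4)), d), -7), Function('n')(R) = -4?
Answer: -1411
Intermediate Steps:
Function('B')(d, c) = Add(28, Mul(-7, c), Mul(-7, d)) (Function('B')(d, c) = Mul(Add(Add(c, -4), d), -7) = Mul(Add(Add(-4, c), d), -7) = Mul(Add(-4, c, d), -7) = Add(28, Mul(-7, c), Mul(-7, d)))
Function('a')(t, u) = Add(t, u)
Add(Function('B')(192, Function('n')(5)), Function('a')(-42, Mul(Add(47, -50), Add(14, 13)))) = Add(Add(28, Mul(-7, -4), Mul(-7, 192)), Add(-42, Mul(Add(47, -50), Add(14, 13)))) = Add(Add(28, 28, -1344), Add(-42, Mul(-3, 27))) = Add(-1288, Add(-42, -81)) = Add(-1288, -123) = -1411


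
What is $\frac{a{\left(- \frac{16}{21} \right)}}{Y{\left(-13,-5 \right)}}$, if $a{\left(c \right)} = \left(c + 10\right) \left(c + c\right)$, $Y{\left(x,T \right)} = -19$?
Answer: $\frac{6208}{8379} \approx 0.7409$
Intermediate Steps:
$a{\left(c \right)} = 2 c \left(10 + c\right)$ ($a{\left(c \right)} = \left(10 + c\right) 2 c = 2 c \left(10 + c\right)$)
$\frac{a{\left(- \frac{16}{21} \right)}}{Y{\left(-13,-5 \right)}} = \frac{2 \left(- \frac{16}{21}\right) \left(10 - \frac{16}{21}\right)}{-19} = 2 \left(\left(-16\right) \frac{1}{21}\right) \left(10 - \frac{16}{21}\right) \left(- \frac{1}{19}\right) = 2 \left(- \frac{16}{21}\right) \left(10 - \frac{16}{21}\right) \left(- \frac{1}{19}\right) = 2 \left(- \frac{16}{21}\right) \frac{194}{21} \left(- \frac{1}{19}\right) = \left(- \frac{6208}{441}\right) \left(- \frac{1}{19}\right) = \frac{6208}{8379}$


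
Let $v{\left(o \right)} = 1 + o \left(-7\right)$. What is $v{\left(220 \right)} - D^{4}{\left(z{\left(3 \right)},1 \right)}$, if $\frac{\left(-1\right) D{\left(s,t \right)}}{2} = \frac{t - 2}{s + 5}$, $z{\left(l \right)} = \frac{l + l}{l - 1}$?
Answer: $- \frac{393985}{256} \approx -1539.0$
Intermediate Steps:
$z{\left(l \right)} = \frac{2 l}{-1 + l}$
$v{\left(o \right)} = 1 - 7 o$
$D{\left(s,t \right)} = - \frac{2 \left(-2 + t\right)}{5 + s}$ ($D{\left(s,t \right)} = - 2 \frac{t - 2}{s + 5} = - 2 \frac{-2 + t}{5 + s} = - \frac{2 \left(-2 + t\right)}{5 + s}$)
$v{\left(220 \right)} - D^{4}{\left(z{\left(3 \right)},1 \right)} = \left(1 - 1540\right) - \left(\frac{2 \left(2 - 1\right)}{5 + 2 \cdot 3 \frac{1}{-1 + 3}}\right)^{4} = \left(1 - 1540\right) - \left(\frac{2 \left(2 - 1\right)}{5 + 2 \cdot 3 \cdot \frac{1}{2}}\right)^{4} = -1539 - \left(2 \frac{1}{5 + 2 \cdot 3 \cdot \frac{1}{2}} \cdot 1\right)^{4} = -1539 - \left(2 \frac{1}{5 + 3} \cdot 1\right)^{4} = -1539 - \left(2 \cdot \frac{1}{8} \cdot 1\right)^{4} = -1539 - \left(\frac{1}{4}\right)^{4} = -1539 - \frac{1}{256} = - \frac{393985}{256}$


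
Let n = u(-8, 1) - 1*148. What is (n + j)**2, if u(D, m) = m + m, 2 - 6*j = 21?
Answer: 801025/36 ≈ 22251.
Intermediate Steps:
j = -19/6 (j = 1/3 - 1/6*21 = 1/3 - 7/2 = -19/6 ≈ -3.1667)
u(D, m) = 2*m
n = -146 (n = 2*1 - 1*148 = 2 - 148 = -146)
(n + j)**2 = (-146 - 19/6)**2 = (-895/6)**2 = 801025/36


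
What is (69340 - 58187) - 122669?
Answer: -111516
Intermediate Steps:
(69340 - 58187) - 122669 = 11153 - 122669 = -111516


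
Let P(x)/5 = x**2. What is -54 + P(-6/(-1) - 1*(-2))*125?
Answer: 39946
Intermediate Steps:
P(x) = 5*x**2
-54 + P(-6/(-1) - 1*(-2))*125 = -54 + (5*(-6/(-1) - 1*(-2))**2)*125 = -54 + (5*(-6*(-1) + 2)**2)*125 = -54 + (5*(6 + 2)**2)*125 = -54 + (5*8**2)*125 = -54 + (5*64)*125 = -54 + 320*125 = -54 + 40000 = 39946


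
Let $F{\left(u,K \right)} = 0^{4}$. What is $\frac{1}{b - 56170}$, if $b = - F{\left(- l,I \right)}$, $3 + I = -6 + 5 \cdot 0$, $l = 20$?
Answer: $- \frac{1}{56170} \approx -1.7803 \cdot 10^{-5}$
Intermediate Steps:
$I = -9$ ($I = -3 + \left(-6 + 5 \cdot 0\right) = -3 + \left(-6 + 0\right) = -3 - 6 = -9$)
$F{\left(u,K \right)} = 0$
$b = 0$ ($b = \left(-1\right) 0 = 0$)
$\frac{1}{b - 56170} = \frac{1}{0 - 56170} = \frac{1}{-56170} = - \frac{1}{56170}$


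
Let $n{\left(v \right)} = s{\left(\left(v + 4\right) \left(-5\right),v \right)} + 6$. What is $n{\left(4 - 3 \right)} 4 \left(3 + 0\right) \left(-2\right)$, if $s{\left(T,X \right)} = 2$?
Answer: $-192$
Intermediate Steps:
$n{\left(v \right)} = 8$ ($n{\left(v \right)} = 2 + 6 = 8$)
$n{\left(4 - 3 \right)} 4 \left(3 + 0\right) \left(-2\right) = 8 \cdot 4 \left(3 + 0\right) \left(-2\right) = 8 \cdot 4 \cdot 3 \left(-2\right) = 8 \cdot 12 \left(-2\right) = 96 \left(-2\right) = -192$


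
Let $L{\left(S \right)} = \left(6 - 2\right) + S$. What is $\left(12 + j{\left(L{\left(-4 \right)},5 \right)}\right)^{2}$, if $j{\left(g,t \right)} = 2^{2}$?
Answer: $256$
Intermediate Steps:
$L{\left(S \right)} = 4 + S$
$j{\left(g,t \right)} = 4$
$\left(12 + j{\left(L{\left(-4 \right)},5 \right)}\right)^{2} = \left(12 + 4\right)^{2} = 16^{2} = 256$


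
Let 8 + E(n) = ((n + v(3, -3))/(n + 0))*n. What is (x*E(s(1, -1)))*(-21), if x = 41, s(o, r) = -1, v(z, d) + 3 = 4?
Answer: 6888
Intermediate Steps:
v(z, d) = 1 (v(z, d) = -3 + 4 = 1)
E(n) = -7 + n (E(n) = -8 + ((n + 1)/(n + 0))*n = -8 + ((1 + n)/n)*n = -8 + (1 + n) = -7 + n)
(x*E(s(1, -1)))*(-21) = (41*(-7 - 1))*(-21) = (41*(-8))*(-21) = -328*(-21) = 6888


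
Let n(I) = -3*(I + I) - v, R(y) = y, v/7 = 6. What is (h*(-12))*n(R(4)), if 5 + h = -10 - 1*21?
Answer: -28512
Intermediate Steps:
v = 42 (v = 7*6 = 42)
h = -36 (h = -5 + (-10 - 1*21) = -5 + (-10 - 21) = -5 - 31 = -36)
n(I) = -42 - 6*I (n(I) = -3*(I + I) - 1*42 = -6*I - 42 = -42 - 6*I)
(h*(-12))*n(R(4)) = (-36*(-12))*(-42 - 6*4) = 432*(-42 - 24) = 432*(-66) = -28512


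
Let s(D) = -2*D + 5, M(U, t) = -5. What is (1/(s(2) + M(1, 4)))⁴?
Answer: 1/256 ≈ 0.0039063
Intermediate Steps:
s(D) = 5 - 2*D
(1/(s(2) + M(1, 4)))⁴ = (1/((5 - 2*2) - 5))⁴ = (1/((5 - 4) - 5))⁴ = (1/(1 - 5))⁴ = (1/(-4))⁴ = (-¼)⁴ = 1/256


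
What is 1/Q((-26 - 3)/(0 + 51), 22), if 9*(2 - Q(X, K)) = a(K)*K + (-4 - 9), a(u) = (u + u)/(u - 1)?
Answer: -189/317 ≈ -0.59621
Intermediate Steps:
a(u) = 2*u/(-1 + u) (a(u) = (2*u)/(-1 + u) = 2*u/(-1 + u))
Q(X, K) = 31/9 - 2*K**2/(9*(-1 + K)) (Q(X, K) = 2 - ((2*K/(-1 + K))*K + (-4 - 9))/9 = 2 - (2*K**2/(-1 + K) - 13)/9 = 2 - (-13 + 2*K**2/(-1 + K))/9 = 2 + (13/9 - 2*K**2/(9*(-1 + K))) = 31/9 - 2*K**2/(9*(-1 + K)))
1/Q((-26 - 3)/(0 + 51), 22) = 1/((-31 - 2*22**2 + 31*22)/(9*(-1 + 22))) = 1/((1/9)*(-31 - 2*484 + 682)/21) = 1/((1/9)*(1/21)*(-31 - 968 + 682)) = 1/((1/9)*(1/21)*(-317)) = 1/(-317/189) = -189/317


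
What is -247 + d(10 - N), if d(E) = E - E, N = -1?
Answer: -247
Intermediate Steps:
d(E) = 0
-247 + d(10 - N) = -247 + 0 = -247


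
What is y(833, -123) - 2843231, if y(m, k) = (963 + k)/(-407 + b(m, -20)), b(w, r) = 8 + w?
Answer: -88140101/31 ≈ -2.8432e+6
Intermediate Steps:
y(m, k) = (963 + k)/(-399 + m) (y(m, k) = (963 + k)/(-407 + (8 + m)) = (963 + k)/(-399 + m))
y(833, -123) - 2843231 = (963 - 123)/(-399 + 833) - 2843231 = 840/434 - 2843231 = (1/434)*840 - 2843231 = 60/31 - 2843231 = -88140101/31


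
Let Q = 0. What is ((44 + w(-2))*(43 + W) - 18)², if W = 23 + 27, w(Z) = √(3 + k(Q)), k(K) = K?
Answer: 16623423 + 757764*√3 ≈ 1.7936e+7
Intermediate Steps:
w(Z) = √3 (w(Z) = √(3 + 0) = √3)
W = 50
((44 + w(-2))*(43 + W) - 18)² = ((44 + √3)*(43 + 50) - 18)² = ((44 + √3)*93 - 18)² = ((4092 + 93*√3) - 18)² = (4074 + 93*√3)²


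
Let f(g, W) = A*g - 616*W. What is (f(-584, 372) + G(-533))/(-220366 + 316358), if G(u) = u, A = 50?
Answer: -258885/95992 ≈ -2.6969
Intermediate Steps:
f(g, W) = -616*W + 50*g (f(g, W) = 50*g - 616*W = -616*W + 50*g)
(f(-584, 372) + G(-533))/(-220366 + 316358) = ((-616*372 + 50*(-584)) - 533)/(-220366 + 316358) = ((-229152 - 29200) - 533)/95992 = (-258352 - 533)*(1/95992) = -258885*1/95992 = -258885/95992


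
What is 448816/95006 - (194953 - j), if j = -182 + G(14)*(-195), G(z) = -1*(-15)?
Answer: -9408219772/47503 ≈ -1.9806e+5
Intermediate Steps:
G(z) = 15
j = -3107 (j = -182 + 15*(-195) = -182 - 2925 = -3107)
448816/95006 - (194953 - j) = 448816/95006 - (194953 - 1*(-3107)) = 448816*(1/95006) - (194953 + 3107) = 224408/47503 - 1*198060 = 224408/47503 - 198060 = -9408219772/47503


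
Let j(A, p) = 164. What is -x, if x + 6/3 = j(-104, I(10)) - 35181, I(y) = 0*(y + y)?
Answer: 35019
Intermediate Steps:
I(y) = 0 (I(y) = 0*(2*y) = 0)
x = -35019 (x = -2 + (164 - 35181) = -2 - 35017 = -35019)
-x = -1*(-35019) = 35019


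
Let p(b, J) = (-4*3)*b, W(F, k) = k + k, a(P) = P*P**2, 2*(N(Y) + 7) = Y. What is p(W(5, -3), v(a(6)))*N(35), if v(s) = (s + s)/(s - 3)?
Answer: 756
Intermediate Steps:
N(Y) = -7 + Y/2
a(P) = P**3
W(F, k) = 2*k
v(s) = 2*s/(-3 + s) (v(s) = (2*s)/(-3 + s) = 2*s/(-3 + s))
p(b, J) = -12*b
p(W(5, -3), v(a(6)))*N(35) = (-24*(-3))*(-7 + (1/2)*35) = (-12*(-6))*(-7 + 35/2) = 72*(21/2) = 756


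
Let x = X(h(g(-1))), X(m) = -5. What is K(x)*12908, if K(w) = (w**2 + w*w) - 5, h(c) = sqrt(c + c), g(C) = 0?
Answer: 580860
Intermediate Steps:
h(c) = sqrt(2)*sqrt(c) (h(c) = sqrt(2*c) = sqrt(2)*sqrt(c))
x = -5
K(w) = -5 + 2*w**2 (K(w) = (w**2 + w**2) - 5 = 2*w**2 - 5 = -5 + 2*w**2)
K(x)*12908 = (-5 + 2*(-5)**2)*12908 = (-5 + 2*25)*12908 = (-5 + 50)*12908 = 45*12908 = 580860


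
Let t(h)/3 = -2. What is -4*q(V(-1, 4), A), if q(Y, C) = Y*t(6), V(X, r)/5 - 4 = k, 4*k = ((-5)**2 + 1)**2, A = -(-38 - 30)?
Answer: 20760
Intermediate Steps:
t(h) = -6 (t(h) = 3*(-2) = -6)
A = 68 (A = -1*(-68) = 68)
k = 169 (k = ((-5)**2 + 1)**2/4 = (25 + 1)**2/4 = (1/4)*26**2 = (1/4)*676 = 169)
V(X, r) = 865 (V(X, r) = 20 + 5*169 = 20 + 845 = 865)
q(Y, C) = -6*Y (q(Y, C) = Y*(-6) = -6*Y)
-4*q(V(-1, 4), A) = -(-24)*865 = -4*(-5190) = 20760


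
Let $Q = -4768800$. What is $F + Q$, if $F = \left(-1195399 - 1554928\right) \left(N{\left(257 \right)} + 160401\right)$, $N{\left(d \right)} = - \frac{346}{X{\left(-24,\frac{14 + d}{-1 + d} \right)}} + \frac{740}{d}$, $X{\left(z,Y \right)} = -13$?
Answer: $- \frac{1474186482249341}{3341} \approx -4.4124 \cdot 10^{11}$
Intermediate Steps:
$N{\left(d \right)} = \frac{346}{13} + \frac{740}{d}$ ($N{\left(d \right)} = - \frac{346}{-13} + \frac{740}{d} = \left(-346\right) \left(- \frac{1}{13}\right) + \frac{740}{d} = \frac{346}{13} + \frac{740}{d}$)
$F = - \frac{1474170549688541}{3341}$ ($F = \left(-1195399 - 1554928\right) \left(\left(\frac{346}{13} + \frac{740}{257}\right) + 160401\right) = - 2750327 \left(\left(\frac{346}{13} + 740 \cdot \frac{1}{257}\right) + 160401\right) = - 2750327 \left(\left(\frac{346}{13} + \frac{740}{257}\right) + 160401\right) = - 2750327 \left(\frac{98542}{3341} + 160401\right) = \left(-2750327\right) \frac{535998283}{3341} = - \frac{1474170549688541}{3341} \approx -4.4124 \cdot 10^{11}$)
$F + Q = - \frac{1474170549688541}{3341} - 4768800 = - \frac{1474186482249341}{3341}$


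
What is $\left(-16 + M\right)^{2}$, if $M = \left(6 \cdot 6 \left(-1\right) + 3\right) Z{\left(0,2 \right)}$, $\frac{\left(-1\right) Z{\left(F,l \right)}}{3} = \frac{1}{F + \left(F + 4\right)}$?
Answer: $\frac{1225}{16} \approx 76.563$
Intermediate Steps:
$Z{\left(F,l \right)} = - \frac{3}{4 + 2 F}$ ($Z{\left(F,l \right)} = - \frac{3}{F + \left(F + 4\right)} = - \frac{3}{F + \left(4 + F\right)} = - \frac{3}{4 + 2 F}$)
$M = \frac{99}{4}$ ($M = \left(6 \cdot 6 \left(-1\right) + 3\right) \left(- \frac{3}{4 + 2 \cdot 0}\right) = \left(36 \left(-1\right) + 3\right) \left(- \frac{3}{4 + 0}\right) = \left(-36 + 3\right) \left(- \frac{3}{4}\right) = - 33 \left(\left(-3\right) \frac{1}{4}\right) = \left(-33\right) \left(- \frac{3}{4}\right) = \frac{99}{4} \approx 24.75$)
$\left(-16 + M\right)^{2} = \left(-16 + \frac{99}{4}\right)^{2} = \left(\frac{35}{4}\right)^{2} = \frac{1225}{16}$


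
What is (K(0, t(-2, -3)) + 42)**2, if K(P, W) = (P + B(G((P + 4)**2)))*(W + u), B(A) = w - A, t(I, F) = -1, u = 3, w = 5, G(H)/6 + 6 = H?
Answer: 4624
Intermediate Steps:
G(H) = -36 + 6*H
B(A) = 5 - A
K(P, W) = (3 + W)*(41 + P - 6*(4 + P)**2) (K(P, W) = (P + (5 - (-36 + 6*(P + 4)**2)))*(W + 3) = (P + (5 - (-36 + 6*(4 + P)**2)))*(3 + W) = (P + (5 + (36 - 6*(4 + P)**2)))*(3 + W) = (P + (41 - 6*(4 + P)**2))*(3 + W) = (41 + P - 6*(4 + P)**2)*(3 + W) = (3 + W)*(41 + P - 6*(4 + P)**2))
(K(0, t(-2, -3)) + 42)**2 = ((123 - 18*(4 + 0)**2 + 3*0 + 0*(-1) - 1*(-1)*(-41 + 6*(4 + 0)**2)) + 42)**2 = ((123 - 18*4**2 + 0 + 0 - 1*(-1)*(-41 + 6*4**2)) + 42)**2 = ((123 - 18*16 + 0 + 0 - 1*(-1)*(-41 + 6*16)) + 42)**2 = ((123 - 288 + 0 + 0 - 1*(-1)*(-41 + 96)) + 42)**2 = ((123 - 288 + 0 + 0 - 1*(-1)*55) + 42)**2 = ((123 - 288 + 0 + 0 + 55) + 42)**2 = (-110 + 42)**2 = (-68)**2 = 4624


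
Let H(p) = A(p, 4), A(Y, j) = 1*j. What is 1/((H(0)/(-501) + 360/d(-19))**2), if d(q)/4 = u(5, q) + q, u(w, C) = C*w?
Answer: 90611361/57623281 ≈ 1.5725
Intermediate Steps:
A(Y, j) = j
H(p) = 4
d(q) = 24*q (d(q) = 4*(q*5 + q) = 4*(5*q + q) = 4*(6*q) = 24*q)
1/((H(0)/(-501) + 360/d(-19))**2) = 1/((4/(-501) + 360/((24*(-19))))**2) = 1/((4*(-1/501) + 360/(-456))**2) = 1/((-4/501 + 360*(-1/456))**2) = 1/((-4/501 - 15/19)**2) = 1/((-7591/9519)**2) = 1/(57623281/90611361) = 90611361/57623281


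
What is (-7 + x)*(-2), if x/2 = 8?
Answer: -18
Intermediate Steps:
x = 16 (x = 2*8 = 16)
(-7 + x)*(-2) = (-7 + 16)*(-2) = 9*(-2) = -18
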